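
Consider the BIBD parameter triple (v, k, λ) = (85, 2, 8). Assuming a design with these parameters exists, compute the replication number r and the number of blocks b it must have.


Any 2-(v, k, λ) BIBD satisfies two necessary conditions:
  (i)  Each point sits in r blocks, and counting incidences through any fixed point gives r(k − 1) = λ(v − 1), so r = λ(v − 1)/(k − 1).
  (ii) Total incidences bk = vr, so b = vr/k.
Step 1: r = λ(v − 1)/(k − 1) = 8·(85 − 1)/(2 − 1) = 8·84/1 = 672/1 = 672.
Step 2: b = vr/k = 85·672/2 = 57120/2 = 28560.
Check integrality: r = 672 ∈ Z ✓, b = 28560 ∈ Z ✓.
(These identities are necessary conditions: they determine r and b for any design with these parameters, but do not by themselves prove that one exists.)

r = 672, b = 28560.


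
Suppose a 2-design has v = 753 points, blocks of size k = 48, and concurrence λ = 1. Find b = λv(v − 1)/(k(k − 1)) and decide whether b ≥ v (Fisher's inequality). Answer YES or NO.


r = λ(v − 1)/(k − 1) = 1·752/47 = 16.
b = vr/k = 753·16/48 = 251.
Fisher's inequality: b ≥ v ⇔ 251 ≥ 753? NO.

NO


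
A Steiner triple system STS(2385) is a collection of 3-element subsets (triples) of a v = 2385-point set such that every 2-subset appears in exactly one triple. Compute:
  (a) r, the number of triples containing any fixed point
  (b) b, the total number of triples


An STS(v) is a 2-(v, 3, 1) BIBD: block size k = 3, λ = 1.
Replication: r(k − 1) = λ(v − 1) ⇒ r·2 = 2385 − 1 = 2384 ⇒ r = 1192.
Block count: bk = vr ⇒ b·3 = 2385·1192 = 2842920 ⇒ b = 947640.

r = 1192, b = 947640.


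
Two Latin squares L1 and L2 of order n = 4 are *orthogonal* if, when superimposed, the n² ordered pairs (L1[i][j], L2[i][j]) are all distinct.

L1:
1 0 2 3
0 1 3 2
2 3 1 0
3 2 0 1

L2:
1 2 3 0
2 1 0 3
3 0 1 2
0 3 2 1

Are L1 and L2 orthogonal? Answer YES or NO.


Form the n² = 16 superimposed pairs (L1[i][j], L2[i][j]), row by row (rows and columns indexed from 0):
row 0: (1,1) (0,2) (2,3) (3,0)
row 1: (0,2) (1,1) (3,0) (2,3)
row 2: (2,3) (3,0) (1,1) (0,2)
row 3: (3,0) (2,3) (0,2) (1,1)
Orthogonality requires all 16 pairs distinct.
But the pair (0,2) repeats: cell (0,1) has L1 = 0, L2 = 2, and cell (1,0) has L1 = 0, L2 = 2.
A repeated pair means some other pair never occurs (only 4 distinct pairs out of 16), so the squares are not orthogonal.
Conclusion: NO.

NO


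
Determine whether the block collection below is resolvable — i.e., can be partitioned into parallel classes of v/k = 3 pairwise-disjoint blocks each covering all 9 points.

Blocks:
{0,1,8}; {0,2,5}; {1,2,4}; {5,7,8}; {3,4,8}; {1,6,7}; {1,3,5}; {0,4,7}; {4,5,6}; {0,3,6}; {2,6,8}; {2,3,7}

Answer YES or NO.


v = 9, block size k = 3, number of blocks = 12.
For resolvability, blocks must partition into parallel classes of size v/k = 3.
Total blocks must therefore be a multiple of 3: 12 = 3·4 + 0 ⇒ divisible ✓.
Greedy packing gives 4 candidate class(es). Each should be a full parallel class (size 3, covers all 9 points).
  Class 1 (3 blocks): {0,1,8}; {4,5,6}; {2,3,7}. Points covered: [0, 1, 2, 3, 4, 5, 6, 7, 8].
  Class 2 (3 blocks): {0,2,5}; {3,4,8}; {1,6,7}. Points covered: [0, 1, 2, 3, 4, 5, 6, 7, 8].
  Class 3 (3 blocks): {1,2,4}; {5,7,8}; {0,3,6}. Points covered: [0, 1, 2, 3, 4, 5, 6, 7, 8].
  Class 4 (3 blocks): {1,3,5}; {0,4,7}; {2,6,8}. Points covered: [0, 1, 2, 3, 4, 5, 6, 7, 8].
All classes full (size 3)? YES. All classes cover every point? YES.
Resolvable? YES.

YES


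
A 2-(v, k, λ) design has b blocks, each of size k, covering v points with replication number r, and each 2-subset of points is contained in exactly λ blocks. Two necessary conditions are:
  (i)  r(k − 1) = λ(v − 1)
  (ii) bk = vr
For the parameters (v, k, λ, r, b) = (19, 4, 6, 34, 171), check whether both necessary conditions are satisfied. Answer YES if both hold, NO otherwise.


Condition (i): r(k − 1) = 34·3 = 102; λ(v − 1) = 6·18 = 108. Match? NO.
Condition (ii): bk = 171·4 = 684; vr = 19·34 = 646. Match? NO.
Both conditions hold? NO.

NO


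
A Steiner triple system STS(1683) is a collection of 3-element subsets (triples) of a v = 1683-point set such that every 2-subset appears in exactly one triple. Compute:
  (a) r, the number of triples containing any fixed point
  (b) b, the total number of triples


An STS(v) is a 2-(v, 3, 1) BIBD: block size k = 3, λ = 1.
Replication: r(k − 1) = λ(v − 1) ⇒ r·2 = 1683 − 1 = 1682 ⇒ r = 841.
Block count: bk = vr ⇒ b·3 = 1683·841 = 1415403 ⇒ b = 471801.
(Check via b = v(v − 1)/6 = 1683·1682/6 = 2830806/6 = 471801.)

r = 841, b = 471801.


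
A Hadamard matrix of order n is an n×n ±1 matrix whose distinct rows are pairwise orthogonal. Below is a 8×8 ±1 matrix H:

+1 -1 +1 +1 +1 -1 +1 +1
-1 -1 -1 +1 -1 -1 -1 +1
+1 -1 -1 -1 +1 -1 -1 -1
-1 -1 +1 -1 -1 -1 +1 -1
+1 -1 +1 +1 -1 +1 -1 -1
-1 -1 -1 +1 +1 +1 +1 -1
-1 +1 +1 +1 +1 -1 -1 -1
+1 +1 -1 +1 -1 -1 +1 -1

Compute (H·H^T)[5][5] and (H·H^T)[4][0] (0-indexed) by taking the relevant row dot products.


Row 0 of H: [1, -1, 1, 1, 1, -1, 1, 1].
Row 4 of H: [1, -1, 1, 1, -1, 1, -1, -1].
Row 5 of H: [-1, -1, -1, 1, 1, 1, 1, -1].
(H·H^T)[5][5] = Σ_j H[5][j]·H[5][j] = (-1)² + (-1)² + (-1)² + (1)² + (1)² + (1)² + (1)² + (-1)² = 1 + 1 + 1 + 1 + 1 + 1 + 1 + 1 = 8.
(H·H^T)[4][0] = Σ_j H[4][j]·H[0][j] = (1)·(1) + (-1)·(-1) + (1)·(1) + (1)·(1) + (-1)·(1) + (1)·(-1) + (-1)·(1) + (-1)·(1) = 1 + 1 + 1 + 1 + -1 + -1 + -1 + -1 = 0.
So rows 4 and 0 are orthogonal; the diagonal entry equals n = 8.

(5,5) entry = 8; (4,0) entry = 0.


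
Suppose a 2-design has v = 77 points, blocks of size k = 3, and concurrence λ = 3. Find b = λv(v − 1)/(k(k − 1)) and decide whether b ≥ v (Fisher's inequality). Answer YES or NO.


b = λv(v − 1)/(k(k − 1)) = 3·77·76/(3·2) = 17556/6 = 2926.
Compare with v = 77: b ≥ v, so Fisher's inequality holds.

YES


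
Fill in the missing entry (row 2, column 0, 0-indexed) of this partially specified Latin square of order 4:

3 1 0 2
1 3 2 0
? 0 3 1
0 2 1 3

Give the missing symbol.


Row 2 contains symbols [0, 1, 3] — missing [2].
Column 0 contains symbols [0, 1, 3] — missing [2].
The missing symbol must appear in both missing sets; intersection = [2].
Therefore the hidden value is 2.

Missing value = 2.


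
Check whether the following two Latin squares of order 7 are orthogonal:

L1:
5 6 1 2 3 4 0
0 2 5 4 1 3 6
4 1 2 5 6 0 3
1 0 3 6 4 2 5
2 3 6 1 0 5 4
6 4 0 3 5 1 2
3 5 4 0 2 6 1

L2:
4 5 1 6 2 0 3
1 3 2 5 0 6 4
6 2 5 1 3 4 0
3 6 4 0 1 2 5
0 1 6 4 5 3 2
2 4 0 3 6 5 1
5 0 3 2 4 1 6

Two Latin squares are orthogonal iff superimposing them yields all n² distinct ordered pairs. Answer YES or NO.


Form the n² = 49 superimposed pairs (L1[i][j], L2[i][j]), row by row (rows and columns indexed from 0):
row 0: (5,4) (6,5) (1,1) (2,6) (3,2) (4,0) (0,3)
row 1: (0,1) (2,3) (5,2) (4,5) (1,0) (3,6) (6,4)
row 2: (4,6) (1,2) (2,5) (5,1) (6,3) (0,4) (3,0)
row 3: (1,3) (0,6) (3,4) (6,0) (4,1) (2,2) (5,5)
row 4: (2,0) (3,1) (6,6) (1,4) (0,5) (5,3) (4,2)
row 5: (6,2) (4,4) (0,0) (3,3) (5,6) (1,5) (2,1)
row 6: (3,5) (5,0) (4,3) (0,2) (2,4) (6,1) (1,6)
Orthogonality requires all 49 pairs distinct.
Check by first coordinate: for each symbol s of L1, list the L2 entries in the n cells where L1 = s; they must all differ.
  L1 = 0: L2 entries (in reading order) 3, 1, 4, 6, 5, 0, 2 — all 7 distinct ✓
  L1 = 1: L2 entries (in reading order) 1, 0, 2, 3, 4, 5, 6 — all 7 distinct ✓
  L1 = 2: L2 entries (in reading order) 6, 3, 5, 2, 0, 1, 4 — all 7 distinct ✓
  L1 = 3: L2 entries (in reading order) 2, 6, 0, 4, 1, 3, 5 — all 7 distinct ✓
  L1 = 4: L2 entries (in reading order) 0, 5, 6, 1, 2, 4, 3 — all 7 distinct ✓
  L1 = 5: L2 entries (in reading order) 4, 2, 1, 5, 3, 6, 0 — all 7 distinct ✓
  L1 = 6: L2 entries (in reading order) 5, 4, 3, 0, 6, 2, 1 — all 7 distinct ✓
Every symbol of L1 meets every symbol of L2 exactly once, so all 49 pairs are distinct (49 of 49).
Conclusion: YES.

YES


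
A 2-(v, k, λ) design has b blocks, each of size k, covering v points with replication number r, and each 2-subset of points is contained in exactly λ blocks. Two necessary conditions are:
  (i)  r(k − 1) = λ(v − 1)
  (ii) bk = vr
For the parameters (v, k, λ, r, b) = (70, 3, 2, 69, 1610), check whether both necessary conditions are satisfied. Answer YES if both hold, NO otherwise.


Condition (i): r(k − 1) = 69·2 = 138; λ(v − 1) = 2·69 = 138. Match? YES.
Condition (ii): bk = 1610·3 = 4830; vr = 70·69 = 4830. Match? YES.
Both conditions hold? YES.

YES


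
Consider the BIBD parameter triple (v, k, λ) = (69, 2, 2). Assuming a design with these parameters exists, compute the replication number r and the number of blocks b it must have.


Any 2-(v, k, λ) BIBD satisfies two necessary conditions:
  (i)  Each point sits in r blocks, and counting incidences through any fixed point gives r(k − 1) = λ(v − 1), so r = λ(v − 1)/(k − 1).
  (ii) Total incidences bk = vr, so b = vr/k.
Step 1: r = λ(v − 1)/(k − 1) = 2·(69 − 1)/(2 − 1) = 2·68/1 = 136/1 = 136.
Step 2: b = vr/k = 69·136/2 = 9384/2 = 4692.
Check integrality: r = 136 ∈ Z ✓, b = 4692 ∈ Z ✓.
(These identities are necessary conditions: they determine r and b for any design with these parameters, but do not by themselves prove that one exists.)

r = 136, b = 4692.


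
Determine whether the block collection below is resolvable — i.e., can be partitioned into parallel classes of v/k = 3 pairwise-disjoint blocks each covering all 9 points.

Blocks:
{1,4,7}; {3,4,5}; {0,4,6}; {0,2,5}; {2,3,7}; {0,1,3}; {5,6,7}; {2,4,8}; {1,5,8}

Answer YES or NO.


v = 9, block size k = 3, number of blocks = 9.
For resolvability, blocks must partition into parallel classes of size v/k = 3.
Total blocks must therefore be a multiple of 3: 9 = 3·3 + 0 ⇒ divisible ✓.
Consider block {1,4,7}. The only other block(s) in the collection disjoint from it are {0,2,5} — just 1 block(s). Any parallel class containing {1,4,7} would need 2 other blocks each disjoint from it, so no parallel class of size 3 can contain {1,4,7}.
Since every block must belong to some parallel class in a resolution, the collection cannot be partitioned into parallel classes.
Resolvable? NO.

NO


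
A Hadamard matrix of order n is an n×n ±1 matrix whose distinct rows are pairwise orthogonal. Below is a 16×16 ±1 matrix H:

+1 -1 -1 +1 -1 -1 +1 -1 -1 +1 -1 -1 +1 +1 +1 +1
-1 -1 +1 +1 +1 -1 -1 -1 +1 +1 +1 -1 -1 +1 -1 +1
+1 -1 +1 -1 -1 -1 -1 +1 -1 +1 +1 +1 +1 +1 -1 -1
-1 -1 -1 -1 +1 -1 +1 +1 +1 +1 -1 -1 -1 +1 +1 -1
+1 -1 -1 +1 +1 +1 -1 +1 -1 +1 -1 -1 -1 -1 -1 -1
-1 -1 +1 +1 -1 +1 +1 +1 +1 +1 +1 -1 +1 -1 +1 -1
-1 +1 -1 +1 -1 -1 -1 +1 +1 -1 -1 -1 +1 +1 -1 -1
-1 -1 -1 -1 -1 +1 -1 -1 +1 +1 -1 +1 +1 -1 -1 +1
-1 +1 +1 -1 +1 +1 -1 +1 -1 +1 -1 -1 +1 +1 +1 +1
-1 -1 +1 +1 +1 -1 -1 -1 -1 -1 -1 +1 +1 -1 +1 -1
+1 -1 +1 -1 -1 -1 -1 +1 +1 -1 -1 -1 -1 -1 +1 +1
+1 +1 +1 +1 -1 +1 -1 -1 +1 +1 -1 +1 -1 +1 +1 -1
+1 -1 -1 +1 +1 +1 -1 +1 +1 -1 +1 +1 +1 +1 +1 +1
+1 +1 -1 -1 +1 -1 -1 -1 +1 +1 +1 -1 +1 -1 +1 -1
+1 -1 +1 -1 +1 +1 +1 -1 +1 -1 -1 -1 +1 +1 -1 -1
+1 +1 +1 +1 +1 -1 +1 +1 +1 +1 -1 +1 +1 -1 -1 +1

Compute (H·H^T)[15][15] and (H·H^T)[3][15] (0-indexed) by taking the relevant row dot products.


Row 3 of H: [-1, -1, -1, -1, 1, -1, 1, 1, 1, 1, -1, -1, -1, 1, 1, -1].
Row 15 of H: [1, 1, 1, 1, 1, -1, 1, 1, 1, 1, -1, 1, 1, -1, -1, 1].
(H·H^T)[15][15] = Σ_j H[15][j]·H[15][j] = (1)² + (1)² + (1)² + (1)² + (1)² + (-1)² + (1)² + (1)² + (1)² + (1)² + (-1)² + (1)² + (1)² + (-1)² + (-1)² + (1)² = 1 + 1 + 1 + 1 + 1 + 1 + 1 + 1 + 1 + 1 + 1 + 1 + 1 + 1 + 1 + 1 = 16.
(H·H^T)[3][15] = Σ_j H[3][j]·H[15][j] = (-1)·(1) + (-1)·(1) + (-1)·(1) + (-1)·(1) + (1)·(1) + (-1)·(-1) + (1)·(1) + (1)·(1) + (1)·(1) + (1)·(1) + (-1)·(-1) + (-1)·(1) + (-1)·(1) + (1)·(-1) + (1)·(-1) + (-1)·(1) = -1 + -1 + -1 + -1 + 1 + 1 + 1 + 1 + 1 + 1 + 1 + -1 + -1 + -1 + -1 + -1 = -2.
Rows 3 and 15 are not orthogonal (dot product = -2 ≠ 0), so H is not a Hadamard matrix.

(15,15) entry = 16; (3,15) entry = -2.


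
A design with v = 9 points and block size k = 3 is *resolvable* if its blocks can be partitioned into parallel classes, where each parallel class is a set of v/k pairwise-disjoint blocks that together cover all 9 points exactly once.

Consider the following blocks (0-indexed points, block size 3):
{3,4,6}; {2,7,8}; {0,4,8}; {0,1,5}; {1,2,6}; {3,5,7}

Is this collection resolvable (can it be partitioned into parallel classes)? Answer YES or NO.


v = 9, block size k = 3, number of blocks = 6.
For resolvability, blocks must partition into parallel classes of size v/k = 3.
Total blocks must therefore be a multiple of 3: 6 = 3·2 + 0 ⇒ divisible ✓.
Greedy packing gives 2 candidate class(es). Each should be a full parallel class (size 3, covers all 9 points).
  Class 1 (3 blocks): {3,4,6}; {2,7,8}; {0,1,5}. Points covered: [0, 1, 2, 3, 4, 5, 6, 7, 8].
  Class 2 (3 blocks): {0,4,8}; {1,2,6}; {3,5,7}. Points covered: [0, 1, 2, 3, 4, 5, 6, 7, 8].
All classes full (size 3)? YES. All classes cover every point? YES.
Resolvable? YES.

YES


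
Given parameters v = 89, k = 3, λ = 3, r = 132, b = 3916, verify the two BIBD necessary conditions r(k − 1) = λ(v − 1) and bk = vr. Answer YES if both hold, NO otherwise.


Condition (i): r(k − 1) = 132·2 = 264; λ(v − 1) = 3·88 = 264. Match? YES.
Condition (ii): bk = 3916·3 = 11748; vr = 89·132 = 11748. Match? YES.
Both conditions hold? YES.

YES


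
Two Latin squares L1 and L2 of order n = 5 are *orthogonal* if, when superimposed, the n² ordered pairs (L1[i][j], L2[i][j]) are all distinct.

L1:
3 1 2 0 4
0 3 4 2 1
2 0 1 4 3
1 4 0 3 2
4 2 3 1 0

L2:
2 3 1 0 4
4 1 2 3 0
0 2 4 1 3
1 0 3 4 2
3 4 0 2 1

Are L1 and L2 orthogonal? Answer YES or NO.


Form the n² = 25 superimposed pairs (L1[i][j], L2[i][j]), row by row (rows and columns indexed from 0):
row 0: (3,2) (1,3) (2,1) (0,0) (4,4)
row 1: (0,4) (3,1) (4,2) (2,3) (1,0)
row 2: (2,0) (0,2) (1,4) (4,1) (3,3)
row 3: (1,1) (4,0) (0,3) (3,4) (2,2)
row 4: (4,3) (2,4) (3,0) (1,2) (0,1)
Orthogonality requires all 25 pairs distinct.
Check by first coordinate: for each symbol s of L1, list the L2 entries in the n cells where L1 = s; they must all differ.
  L1 = 0: L2 entries (in reading order) 0, 4, 2, 3, 1 — all 5 distinct ✓
  L1 = 1: L2 entries (in reading order) 3, 0, 4, 1, 2 — all 5 distinct ✓
  L1 = 2: L2 entries (in reading order) 1, 3, 0, 2, 4 — all 5 distinct ✓
  L1 = 3: L2 entries (in reading order) 2, 1, 3, 4, 0 — all 5 distinct ✓
  L1 = 4: L2 entries (in reading order) 4, 2, 1, 0, 3 — all 5 distinct ✓
Every symbol of L1 meets every symbol of L2 exactly once, so all 25 pairs are distinct (25 of 25).
Conclusion: YES.

YES


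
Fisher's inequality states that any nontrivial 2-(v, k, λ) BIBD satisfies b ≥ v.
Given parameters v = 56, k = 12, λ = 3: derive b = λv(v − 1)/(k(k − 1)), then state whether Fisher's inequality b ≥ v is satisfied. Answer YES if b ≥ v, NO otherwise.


b = λv(v − 1)/(k(k − 1)) = 3·56·55/(12·11) = 9240/132 = 70.
Compare with v = 56: b ≥ v, so Fisher's inequality holds.

YES


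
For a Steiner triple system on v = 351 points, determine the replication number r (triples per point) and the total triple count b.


An STS(v) is a 2-(v, 3, 1) BIBD: block size k = 3, λ = 1.
Replication: r(k − 1) = λ(v − 1) ⇒ r·2 = 351 − 1 = 350 ⇒ r = 175.
Block count: bk = vr ⇒ b·3 = 351·175 = 61425 ⇒ b = 20475.

r = 175, b = 20475.


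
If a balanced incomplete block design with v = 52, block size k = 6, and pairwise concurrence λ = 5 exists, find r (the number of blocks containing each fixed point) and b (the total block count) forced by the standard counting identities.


Any 2-(v, k, λ) BIBD satisfies two necessary conditions:
  (i)  Each point sits in r blocks, and counting incidences through any fixed point gives r(k − 1) = λ(v − 1), so r = λ(v − 1)/(k − 1).
  (ii) Total incidences bk = vr, so b = vr/k.
Step 1: r = λ(v − 1)/(k − 1) = 5·(52 − 1)/(6 − 1) = 5·51/5 = 255/5 = 51.
Step 2: b = vr/k = 52·51/6 = 2652/6 = 442.
Check integrality: r = 51 ∈ Z ✓, b = 442 ∈ Z ✓.
(These identities are necessary conditions: they determine r and b for any design with these parameters, but do not by themselves prove that one exists.)

r = 51, b = 442.


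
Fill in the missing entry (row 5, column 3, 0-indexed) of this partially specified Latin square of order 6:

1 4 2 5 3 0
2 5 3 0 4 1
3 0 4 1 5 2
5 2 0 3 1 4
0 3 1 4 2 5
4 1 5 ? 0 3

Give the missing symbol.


Row 5 contains symbols [0, 1, 3, 4, 5] — missing [2].
Column 3 contains symbols [0, 1, 3, 4, 5] — missing [2].
The missing symbol must appear in both missing sets; intersection = [2].
Therefore the hidden value is 2.

Missing value = 2.


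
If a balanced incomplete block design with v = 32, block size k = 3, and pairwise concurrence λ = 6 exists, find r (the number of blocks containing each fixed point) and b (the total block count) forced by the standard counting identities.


Any 2-(v, k, λ) BIBD satisfies two necessary conditions:
  (i)  Each point sits in r blocks, and counting incidences through any fixed point gives r(k − 1) = λ(v − 1), so r = λ(v − 1)/(k − 1).
  (ii) Total incidences bk = vr, so b = vr/k.
Step 1: r = λ(v − 1)/(k − 1) = 6·(32 − 1)/(3 − 1) = 6·31/2 = 186/2 = 93.
Step 2: b = vr/k = 32·93/3 = 2976/3 = 992.
Check integrality: r = 93 ∈ Z ✓, b = 992 ∈ Z ✓.
(These identities are necessary conditions: they determine r and b for any design with these parameters, but do not by themselves prove that one exists.)

r = 93, b = 992.


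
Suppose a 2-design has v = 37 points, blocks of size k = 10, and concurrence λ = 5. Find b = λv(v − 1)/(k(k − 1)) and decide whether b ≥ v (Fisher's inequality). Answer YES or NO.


b = λv(v − 1)/(k(k − 1)) = 5·37·36/(10·9) = 6660/90 = 74.
Compare with v = 37: b ≥ v, so Fisher's inequality holds.

YES


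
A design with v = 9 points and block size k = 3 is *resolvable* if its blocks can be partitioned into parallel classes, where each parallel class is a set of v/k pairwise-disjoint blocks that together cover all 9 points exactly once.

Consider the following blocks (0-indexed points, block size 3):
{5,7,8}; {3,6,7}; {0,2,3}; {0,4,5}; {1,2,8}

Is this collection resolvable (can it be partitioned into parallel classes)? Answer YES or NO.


v = 9, block size k = 3, number of blocks = 5.
For resolvability, blocks must partition into parallel classes of size v/k = 3.
Total blocks must therefore be a multiple of 3: 5 = 3·1 + 2 ⇒ not divisible ✗.
Resolvable? NO.

NO


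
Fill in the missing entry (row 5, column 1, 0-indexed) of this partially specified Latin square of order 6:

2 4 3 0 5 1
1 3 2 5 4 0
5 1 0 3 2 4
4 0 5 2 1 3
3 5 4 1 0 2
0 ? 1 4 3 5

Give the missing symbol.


Row 5 contains symbols [0, 1, 3, 4, 5] — missing [2].
Column 1 contains symbols [0, 1, 3, 4, 5] — missing [2].
The missing symbol must appear in both missing sets; intersection = [2].
Therefore the hidden value is 2.

Missing value = 2.


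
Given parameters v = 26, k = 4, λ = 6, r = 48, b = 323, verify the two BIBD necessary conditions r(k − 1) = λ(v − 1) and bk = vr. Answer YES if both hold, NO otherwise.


Condition (i): r(k − 1) = 48·3 = 144; λ(v − 1) = 6·25 = 150. Match? NO.
Condition (ii): bk = 323·4 = 1292; vr = 26·48 = 1248. Match? NO.
Both conditions hold? NO.

NO


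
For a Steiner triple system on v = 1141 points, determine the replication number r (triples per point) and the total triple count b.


An STS(v) is a 2-(v, 3, 1) BIBD: block size k = 3, λ = 1.
Replication: r(k − 1) = λ(v − 1) ⇒ r·2 = 1141 − 1 = 1140 ⇒ r = 570.
Block count: b = v(v − 1)/6 = 1141·1140/6 = 1300740/6 = 216790.

r = 570, b = 216790.


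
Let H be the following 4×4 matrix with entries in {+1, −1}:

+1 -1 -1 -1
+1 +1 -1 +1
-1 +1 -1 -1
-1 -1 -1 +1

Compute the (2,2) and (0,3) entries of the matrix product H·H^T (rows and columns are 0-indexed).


Row 0 of H: [1, -1, -1, -1].
Row 2 of H: [-1, 1, -1, -1].
Row 3 of H: [-1, -1, -1, 1].
(H·H^T)[2][2] = Σ_j H[2][j]·H[2][j] = (-1)² + (1)² + (-1)² + (-1)² = 1 + 1 + 1 + 1 = 4.
(H·H^T)[0][3] = Σ_j H[0][j]·H[3][j] = (1)·(-1) + (-1)·(-1) + (-1)·(-1) + (-1)·(1) = -1 + 1 + 1 + -1 = 0.
So rows 0 and 3 are orthogonal; the diagonal entry equals n = 4.

(2,2) entry = 4; (0,3) entry = 0.


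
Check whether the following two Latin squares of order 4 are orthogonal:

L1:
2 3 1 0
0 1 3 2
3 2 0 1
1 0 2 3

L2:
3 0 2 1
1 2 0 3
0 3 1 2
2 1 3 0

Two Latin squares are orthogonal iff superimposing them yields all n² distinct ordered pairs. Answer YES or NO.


Form the n² = 16 superimposed pairs (L1[i][j], L2[i][j]), row by row (rows and columns indexed from 0):
row 0: (2,3) (3,0) (1,2) (0,1)
row 1: (0,1) (1,2) (3,0) (2,3)
row 2: (3,0) (2,3) (0,1) (1,2)
row 3: (1,2) (0,1) (2,3) (3,0)
Orthogonality requires all 16 pairs distinct.
But the pair (0,1) repeats: cell (0,3) has L1 = 0, L2 = 1, and cell (1,0) has L1 = 0, L2 = 1.
A repeated pair means some other pair never occurs (only 4 distinct pairs out of 16), so the squares are not orthogonal.
Conclusion: NO.

NO


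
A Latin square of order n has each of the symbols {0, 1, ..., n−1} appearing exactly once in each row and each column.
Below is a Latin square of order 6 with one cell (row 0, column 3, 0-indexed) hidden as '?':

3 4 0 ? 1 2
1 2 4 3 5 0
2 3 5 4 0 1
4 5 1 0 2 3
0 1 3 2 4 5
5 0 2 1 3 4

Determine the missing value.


Row 0 contains symbols [0, 1, 2, 3, 4] — missing [5].
Column 3 contains symbols [0, 1, 2, 3, 4] — missing [5].
The missing symbol must appear in both missing sets; intersection = [5].
Therefore the hidden value is 5.

Missing value = 5.


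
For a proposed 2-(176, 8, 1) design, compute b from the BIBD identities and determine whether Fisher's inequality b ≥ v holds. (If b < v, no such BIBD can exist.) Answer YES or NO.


b = λv(v − 1)/(k(k − 1)) = 1·176·175/(8·7) = 30800/56 = 550.
Compare with v = 176: b ≥ v, so Fisher's inequality holds.

YES


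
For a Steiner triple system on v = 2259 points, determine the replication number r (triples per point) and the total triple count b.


An STS(v) is a 2-(v, 3, 1) BIBD: block size k = 3, λ = 1.
Replication: r(k − 1) = λ(v − 1) ⇒ r·2 = 2259 − 1 = 2258 ⇒ r = 1129.
Block count: bk = vr ⇒ b·3 = 2259·1129 = 2550411 ⇒ b = 850137.
(Check via b = v(v − 1)/6 = 2259·2258/6 = 5100822/6 = 850137.)

r = 1129, b = 850137.


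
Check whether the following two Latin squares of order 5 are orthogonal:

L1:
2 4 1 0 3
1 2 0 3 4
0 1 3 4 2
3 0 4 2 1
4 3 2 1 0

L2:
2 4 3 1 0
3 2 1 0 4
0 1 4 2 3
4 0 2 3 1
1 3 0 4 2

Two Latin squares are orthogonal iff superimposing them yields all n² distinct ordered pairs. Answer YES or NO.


Form the n² = 25 superimposed pairs (L1[i][j], L2[i][j]), row by row (rows and columns indexed from 0):
row 0: (2,2) (4,4) (1,3) (0,1) (3,0)
row 1: (1,3) (2,2) (0,1) (3,0) (4,4)
row 2: (0,0) (1,1) (3,4) (4,2) (2,3)
row 3: (3,4) (0,0) (4,2) (2,3) (1,1)
row 4: (4,1) (3,3) (2,0) (1,4) (0,2)
Orthogonality requires all 25 pairs distinct.
But the pair (1,3) repeats: cell (0,2) has L1 = 1, L2 = 3, and cell (1,0) has L1 = 1, L2 = 3.
A repeated pair means some other pair never occurs (only 15 distinct pairs out of 25), so the squares are not orthogonal.
Conclusion: NO.

NO


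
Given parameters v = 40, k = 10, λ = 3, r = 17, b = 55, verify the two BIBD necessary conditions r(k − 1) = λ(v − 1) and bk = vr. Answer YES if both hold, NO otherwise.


Condition (i): r(k − 1) = 17·9 = 153; λ(v − 1) = 3·39 = 117. Match? NO.
Condition (ii): bk = 55·10 = 550; vr = 40·17 = 680. Match? NO.
Both conditions hold? NO.

NO


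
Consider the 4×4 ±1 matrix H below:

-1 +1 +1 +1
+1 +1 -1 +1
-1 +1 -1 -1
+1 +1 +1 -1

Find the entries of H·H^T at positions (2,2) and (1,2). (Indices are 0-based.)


Row 1 of H: [1, 1, -1, 1].
Row 2 of H: [-1, 1, -1, -1].
(H·H^T)[2][2] = Σ_j H[2][j]·H[2][j] = (-1)² + (1)² + (-1)² + (-1)² = 1 + 1 + 1 + 1 = 4.
(H·H^T)[1][2] = Σ_j H[1][j]·H[2][j] = (1)·(-1) + (1)·(1) + (-1)·(-1) + (1)·(-1) = -1 + 1 + 1 + -1 = 0.
So rows 1 and 2 are orthogonal; the diagonal entry equals n = 4.

(2,2) entry = 4; (1,2) entry = 0.


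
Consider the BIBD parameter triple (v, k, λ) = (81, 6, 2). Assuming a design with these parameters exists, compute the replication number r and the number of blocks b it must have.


Any 2-(v, k, λ) BIBD satisfies two necessary conditions:
  (i)  Each point sits in r blocks, and counting incidences through any fixed point gives r(k − 1) = λ(v − 1), so r = λ(v − 1)/(k − 1).
  (ii) Total incidences bk = vr, so b = vr/k.
Step 1: r = λ(v − 1)/(k − 1) = 2·(81 − 1)/(6 − 1) = 2·80/5 = 160/5 = 32.
Step 2: b = vr/k = 81·32/6 = 2592/6 = 432.
Check integrality: r = 32 ∈ Z ✓, b = 432 ∈ Z ✓.
(These identities are necessary conditions: they determine r and b for any design with these parameters, but do not by themselves prove that one exists.)

r = 32, b = 432.


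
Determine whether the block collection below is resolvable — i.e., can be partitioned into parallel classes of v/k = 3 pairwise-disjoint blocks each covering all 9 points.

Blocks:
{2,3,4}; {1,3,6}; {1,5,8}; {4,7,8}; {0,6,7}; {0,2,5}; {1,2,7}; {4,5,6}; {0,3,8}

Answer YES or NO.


v = 9, block size k = 3, number of blocks = 9.
For resolvability, blocks must partition into parallel classes of size v/k = 3.
Total blocks must therefore be a multiple of 3: 9 = 3·3 + 0 ⇒ divisible ✓.
Greedy packing gives 3 candidate class(es). Each should be a full parallel class (size 3, covers all 9 points).
  Class 1 (3 blocks): {2,3,4}; {1,5,8}; {0,6,7}. Points covered: [0, 1, 2, 3, 4, 5, 6, 7, 8].
  Class 2 (3 blocks): {1,3,6}; {4,7,8}; {0,2,5}. Points covered: [0, 1, 2, 3, 4, 5, 6, 7, 8].
  Class 3 (3 blocks): {1,2,7}; {4,5,6}; {0,3,8}. Points covered: [0, 1, 2, 3, 4, 5, 6, 7, 8].
All classes full (size 3)? YES. All classes cover every point? YES.
Resolvable? YES.

YES


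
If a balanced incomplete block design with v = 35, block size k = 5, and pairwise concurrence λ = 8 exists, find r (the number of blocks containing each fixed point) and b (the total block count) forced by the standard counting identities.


Any 2-(v, k, λ) BIBD satisfies two necessary conditions:
  (i)  Each point sits in r blocks, and counting incidences through any fixed point gives r(k − 1) = λ(v − 1), so r = λ(v − 1)/(k − 1).
  (ii) Total incidences bk = vr, so b = vr/k.
Step 1: r = λ(v − 1)/(k − 1) = 8·(35 − 1)/(5 − 1) = 8·34/4 = 272/4 = 68.
Step 2: b = vr/k = 35·68/5 = 2380/5 = 476.
Check integrality: r = 68 ∈ Z ✓, b = 476 ∈ Z ✓.
(These identities are necessary conditions: they determine r and b for any design with these parameters, but do not by themselves prove that one exists.)

r = 68, b = 476.


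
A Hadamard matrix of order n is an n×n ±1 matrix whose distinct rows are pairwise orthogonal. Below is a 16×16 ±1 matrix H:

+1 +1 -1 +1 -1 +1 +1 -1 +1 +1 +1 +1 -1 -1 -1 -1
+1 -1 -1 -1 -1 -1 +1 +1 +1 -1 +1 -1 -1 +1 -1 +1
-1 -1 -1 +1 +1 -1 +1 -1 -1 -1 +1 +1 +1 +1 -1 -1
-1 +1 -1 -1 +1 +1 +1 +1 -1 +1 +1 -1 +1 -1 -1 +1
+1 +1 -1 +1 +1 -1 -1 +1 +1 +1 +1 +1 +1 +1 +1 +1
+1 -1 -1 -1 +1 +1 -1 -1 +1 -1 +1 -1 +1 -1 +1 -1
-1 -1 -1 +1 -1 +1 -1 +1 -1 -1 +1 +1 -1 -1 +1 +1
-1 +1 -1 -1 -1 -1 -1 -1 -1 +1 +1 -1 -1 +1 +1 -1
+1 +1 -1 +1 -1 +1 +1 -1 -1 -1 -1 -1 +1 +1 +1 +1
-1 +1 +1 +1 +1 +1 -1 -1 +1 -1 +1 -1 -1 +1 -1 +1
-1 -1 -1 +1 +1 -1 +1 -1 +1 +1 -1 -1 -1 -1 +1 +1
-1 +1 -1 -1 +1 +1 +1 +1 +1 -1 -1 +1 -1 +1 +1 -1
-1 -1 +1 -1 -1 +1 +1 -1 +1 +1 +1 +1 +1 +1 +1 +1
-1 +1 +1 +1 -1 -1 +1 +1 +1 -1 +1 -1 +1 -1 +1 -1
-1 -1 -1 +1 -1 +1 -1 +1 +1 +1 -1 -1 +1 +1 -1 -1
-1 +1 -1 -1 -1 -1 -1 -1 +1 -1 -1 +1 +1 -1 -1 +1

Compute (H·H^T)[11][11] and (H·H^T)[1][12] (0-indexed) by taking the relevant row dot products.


Row 1 of H: [1, -1, -1, -1, -1, -1, 1, 1, 1, -1, 1, -1, -1, 1, -1, 1].
Row 11 of H: [-1, 1, -1, -1, 1, 1, 1, 1, 1, -1, -1, 1, -1, 1, 1, -1].
Row 12 of H: [-1, -1, 1, -1, -1, 1, 1, -1, 1, 1, 1, 1, 1, 1, 1, 1].
(H·H^T)[11][11] = Σ_j H[11][j]·H[11][j] = (-1)² + (1)² + (-1)² + (-1)² + (1)² + (1)² + (1)² + (1)² + (1)² + (-1)² + (-1)² + (1)² + (-1)² + (1)² + (1)² + (-1)² = 1 + 1 + 1 + 1 + 1 + 1 + 1 + 1 + 1 + 1 + 1 + 1 + 1 + 1 + 1 + 1 = 16.
(H·H^T)[1][12] = Σ_j H[1][j]·H[12][j] = (1)·(-1) + (-1)·(-1) + (-1)·(1) + (-1)·(-1) + (-1)·(-1) + (-1)·(1) + (1)·(1) + (1)·(-1) + (1)·(1) + (-1)·(1) + (1)·(1) + (-1)·(1) + (-1)·(1) + (1)·(1) + (-1)·(1) + (1)·(1) = -1 + 1 + -1 + 1 + 1 + -1 + 1 + -1 + 1 + -1 + 1 + -1 + -1 + 1 + -1 + 1 = 0.
So rows 1 and 12 are orthogonal; the diagonal entry equals n = 16.

(11,11) entry = 16; (1,12) entry = 0.


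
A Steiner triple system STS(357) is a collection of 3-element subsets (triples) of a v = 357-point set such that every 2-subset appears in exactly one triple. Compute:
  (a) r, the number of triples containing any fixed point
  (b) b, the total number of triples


An STS(v) is a 2-(v, 3, 1) BIBD: block size k = 3, λ = 1.
Replication: r(k − 1) = λ(v − 1) ⇒ r·2 = 357 − 1 = 356 ⇒ r = 178.
Block count: b = v(v − 1)/6 = 357·356/6 = 127092/6 = 21182.
(Check via bk = vr: 21182·3 = 63546 = 357·178 = 63546 ✓.)

r = 178, b = 21182.


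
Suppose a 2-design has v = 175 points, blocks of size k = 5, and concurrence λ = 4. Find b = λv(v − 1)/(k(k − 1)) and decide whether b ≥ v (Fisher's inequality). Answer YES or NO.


b = λv(v − 1)/(k(k − 1)) = 4·175·174/(5·4) = 121800/20 = 6090.
Compare with v = 175: b ≥ v, so Fisher's inequality holds.

YES


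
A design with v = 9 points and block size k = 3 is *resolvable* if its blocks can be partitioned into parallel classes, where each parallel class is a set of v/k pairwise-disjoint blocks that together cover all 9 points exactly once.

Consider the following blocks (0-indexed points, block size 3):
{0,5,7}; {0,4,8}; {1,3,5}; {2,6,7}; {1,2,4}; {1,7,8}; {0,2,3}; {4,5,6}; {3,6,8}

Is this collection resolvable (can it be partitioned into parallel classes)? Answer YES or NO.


v = 9, block size k = 3, number of blocks = 9.
For resolvability, blocks must partition into parallel classes of size v/k = 3.
Total blocks must therefore be a multiple of 3: 9 = 3·3 + 0 ⇒ divisible ✓.
Greedy packing gives 3 candidate class(es). Each should be a full parallel class (size 3, covers all 9 points).
  Class 1 (3 blocks): {0,5,7}; {1,2,4}; {3,6,8}. Points covered: [0, 1, 2, 3, 4, 5, 6, 7, 8].
  Class 2 (3 blocks): {0,4,8}; {1,3,5}; {2,6,7}. Points covered: [0, 1, 2, 3, 4, 5, 6, 7, 8].
  Class 3 (3 blocks): {1,7,8}; {0,2,3}; {4,5,6}. Points covered: [0, 1, 2, 3, 4, 5, 6, 7, 8].
All classes full (size 3)? YES. All classes cover every point? YES.
Resolvable? YES.

YES


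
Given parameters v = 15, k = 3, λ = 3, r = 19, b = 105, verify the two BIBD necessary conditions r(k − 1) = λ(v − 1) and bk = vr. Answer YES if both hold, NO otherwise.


Condition (i): r(k − 1) = 19·2 = 38; λ(v − 1) = 3·14 = 42. Match? NO.
Condition (ii): bk = 105·3 = 315; vr = 15·19 = 285. Match? NO.
Both conditions hold? NO.

NO


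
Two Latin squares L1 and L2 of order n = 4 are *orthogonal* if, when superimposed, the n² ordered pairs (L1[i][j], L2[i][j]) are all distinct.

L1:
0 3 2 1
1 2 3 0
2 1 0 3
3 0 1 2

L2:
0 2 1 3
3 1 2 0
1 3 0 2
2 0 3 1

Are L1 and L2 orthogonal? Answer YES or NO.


Form the n² = 16 superimposed pairs (L1[i][j], L2[i][j]), row by row (rows and columns indexed from 0):
row 0: (0,0) (3,2) (2,1) (1,3)
row 1: (1,3) (2,1) (3,2) (0,0)
row 2: (2,1) (1,3) (0,0) (3,2)
row 3: (3,2) (0,0) (1,3) (2,1)
Orthogonality requires all 16 pairs distinct.
But the pair (1,3) repeats: cell (0,3) has L1 = 1, L2 = 3, and cell (1,0) has L1 = 1, L2 = 3.
A repeated pair means some other pair never occurs (only 4 distinct pairs out of 16), so the squares are not orthogonal.
Conclusion: NO.

NO


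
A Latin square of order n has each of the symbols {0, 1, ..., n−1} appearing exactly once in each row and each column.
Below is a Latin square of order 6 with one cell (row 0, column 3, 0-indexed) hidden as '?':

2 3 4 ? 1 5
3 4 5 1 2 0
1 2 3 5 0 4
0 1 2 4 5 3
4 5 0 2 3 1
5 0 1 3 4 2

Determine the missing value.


Row 0 contains symbols [1, 2, 3, 4, 5] — missing [0].
Column 3 contains symbols [1, 2, 3, 4, 5] — missing [0].
The missing symbol must appear in both missing sets; intersection = [0].
Therefore the hidden value is 0.

Missing value = 0.


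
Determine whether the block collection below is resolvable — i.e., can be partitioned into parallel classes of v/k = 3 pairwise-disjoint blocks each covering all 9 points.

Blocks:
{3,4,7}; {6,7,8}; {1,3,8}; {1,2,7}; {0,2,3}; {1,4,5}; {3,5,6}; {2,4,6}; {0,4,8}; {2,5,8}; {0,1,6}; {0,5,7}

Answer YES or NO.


v = 9, block size k = 3, number of blocks = 12.
For resolvability, blocks must partition into parallel classes of size v/k = 3.
Total blocks must therefore be a multiple of 3: 12 = 3·4 + 0 ⇒ divisible ✓.
Greedy packing gives 4 candidate class(es). Each should be a full parallel class (size 3, covers all 9 points).
  Class 1 (3 blocks): {3,4,7}; {2,5,8}; {0,1,6}. Points covered: [0, 1, 2, 3, 4, 5, 6, 7, 8].
  Class 2 (3 blocks): {6,7,8}; {0,2,3}; {1,4,5}. Points covered: [0, 1, 2, 3, 4, 5, 6, 7, 8].
  Class 3 (3 blocks): {1,3,8}; {2,4,6}; {0,5,7}. Points covered: [0, 1, 2, 3, 4, 5, 6, 7, 8].
  Class 4 (3 blocks): {1,2,7}; {3,5,6}; {0,4,8}. Points covered: [0, 1, 2, 3, 4, 5, 6, 7, 8].
All classes full (size 3)? YES. All classes cover every point? YES.
Resolvable? YES.

YES


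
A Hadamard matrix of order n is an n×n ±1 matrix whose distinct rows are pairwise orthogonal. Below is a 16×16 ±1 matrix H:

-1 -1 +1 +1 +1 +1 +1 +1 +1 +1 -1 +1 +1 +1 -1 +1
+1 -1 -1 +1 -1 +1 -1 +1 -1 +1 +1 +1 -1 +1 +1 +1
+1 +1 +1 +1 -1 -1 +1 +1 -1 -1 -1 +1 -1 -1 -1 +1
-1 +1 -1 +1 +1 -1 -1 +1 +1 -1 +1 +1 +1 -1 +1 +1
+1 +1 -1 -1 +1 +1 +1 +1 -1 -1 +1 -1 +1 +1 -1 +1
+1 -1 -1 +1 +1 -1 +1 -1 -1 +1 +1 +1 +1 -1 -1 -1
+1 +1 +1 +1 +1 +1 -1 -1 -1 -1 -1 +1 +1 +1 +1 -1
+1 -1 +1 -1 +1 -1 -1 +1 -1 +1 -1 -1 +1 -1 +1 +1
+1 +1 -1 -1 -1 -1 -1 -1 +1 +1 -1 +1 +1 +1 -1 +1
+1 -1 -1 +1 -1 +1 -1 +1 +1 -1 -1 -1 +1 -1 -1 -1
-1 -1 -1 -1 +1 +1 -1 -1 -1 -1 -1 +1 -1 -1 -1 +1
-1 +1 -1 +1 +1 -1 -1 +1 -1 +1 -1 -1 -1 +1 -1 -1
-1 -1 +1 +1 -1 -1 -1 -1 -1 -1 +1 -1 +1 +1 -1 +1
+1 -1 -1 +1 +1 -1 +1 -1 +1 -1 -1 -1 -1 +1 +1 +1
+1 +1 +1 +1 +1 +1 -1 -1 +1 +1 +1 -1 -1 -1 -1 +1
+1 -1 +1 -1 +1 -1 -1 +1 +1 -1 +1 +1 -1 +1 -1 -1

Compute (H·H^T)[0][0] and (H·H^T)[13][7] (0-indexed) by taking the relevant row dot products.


Row 0 of H: [-1, -1, 1, 1, 1, 1, 1, 1, 1, 1, -1, 1, 1, 1, -1, 1].
Row 7 of H: [1, -1, 1, -1, 1, -1, -1, 1, -1, 1, -1, -1, 1, -1, 1, 1].
Row 13 of H: [1, -1, -1, 1, 1, -1, 1, -1, 1, -1, -1, -1, -1, 1, 1, 1].
(H·H^T)[0][0] = Σ_j H[0][j]·H[0][j] = (-1)² + (-1)² + (1)² + (1)² + (1)² + (1)² + (1)² + (1)² + (1)² + (1)² + (-1)² + (1)² + (1)² + (1)² + (-1)² + (1)² = 1 + 1 + 1 + 1 + 1 + 1 + 1 + 1 + 1 + 1 + 1 + 1 + 1 + 1 + 1 + 1 = 16.
(H·H^T)[13][7] = Σ_j H[13][j]·H[7][j] = (1)·(1) + (-1)·(-1) + (-1)·(1) + (1)·(-1) + (1)·(1) + (-1)·(-1) + (1)·(-1) + (-1)·(1) + (1)·(-1) + (-1)·(1) + (-1)·(-1) + (-1)·(-1) + (-1)·(1) + (1)·(-1) + (1)·(1) + (1)·(1) = 1 + 1 + -1 + -1 + 1 + 1 + -1 + -1 + -1 + -1 + 1 + 1 + -1 + -1 + 1 + 1 = 0.
So rows 13 and 7 are orthogonal; the diagonal entry equals n = 16.

(0,0) entry = 16; (13,7) entry = 0.


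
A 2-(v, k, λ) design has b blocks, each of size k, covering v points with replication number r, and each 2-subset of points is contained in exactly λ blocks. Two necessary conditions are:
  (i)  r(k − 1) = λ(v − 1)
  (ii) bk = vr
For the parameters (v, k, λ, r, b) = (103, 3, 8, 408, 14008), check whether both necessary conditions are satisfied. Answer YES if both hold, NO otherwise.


Condition (i): r(k − 1) = 408·2 = 816; λ(v − 1) = 8·102 = 816. Match? YES.
Condition (ii): bk = 14008·3 = 42024; vr = 103·408 = 42024. Match? YES.
Both conditions hold? YES.

YES


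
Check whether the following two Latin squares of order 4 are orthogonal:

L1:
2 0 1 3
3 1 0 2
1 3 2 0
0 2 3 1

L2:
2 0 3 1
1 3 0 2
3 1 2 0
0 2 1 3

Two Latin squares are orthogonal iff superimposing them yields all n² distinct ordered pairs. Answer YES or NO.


Form the n² = 16 superimposed pairs (L1[i][j], L2[i][j]), row by row (rows and columns indexed from 0):
row 0: (2,2) (0,0) (1,3) (3,1)
row 1: (3,1) (1,3) (0,0) (2,2)
row 2: (1,3) (3,1) (2,2) (0,0)
row 3: (0,0) (2,2) (3,1) (1,3)
Orthogonality requires all 16 pairs distinct.
But the pair (3,1) repeats: cell (0,3) has L1 = 3, L2 = 1, and cell (1,0) has L1 = 3, L2 = 1.
A repeated pair means some other pair never occurs (only 4 distinct pairs out of 16), so the squares are not orthogonal.
Conclusion: NO.

NO


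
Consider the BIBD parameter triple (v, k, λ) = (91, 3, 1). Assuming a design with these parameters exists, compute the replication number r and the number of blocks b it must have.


Any 2-(v, k, λ) BIBD satisfies two necessary conditions:
  (i)  Each point sits in r blocks, and counting incidences through any fixed point gives r(k − 1) = λ(v − 1), so r = λ(v − 1)/(k − 1).
  (ii) Total incidences bk = vr, so b = vr/k.
Step 1: r = λ(v − 1)/(k − 1) = 1·(91 − 1)/(3 − 1) = 1·90/2 = 90/2 = 45.
Step 2: b = vr/k = 91·45/3 = 4095/3 = 1365.
Check integrality: r = 45 ∈ Z ✓, b = 1365 ∈ Z ✓.
(These identities are necessary conditions: they determine r and b for any design with these parameters, but do not by themselves prove that one exists.)

r = 45, b = 1365.


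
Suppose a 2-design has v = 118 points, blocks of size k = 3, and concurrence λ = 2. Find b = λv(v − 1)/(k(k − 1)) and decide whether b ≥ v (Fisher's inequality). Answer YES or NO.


b = λv(v − 1)/(k(k − 1)) = 2·118·117/(3·2) = 27612/6 = 4602.
Compare with v = 118: b ≥ v, so Fisher's inequality holds.

YES


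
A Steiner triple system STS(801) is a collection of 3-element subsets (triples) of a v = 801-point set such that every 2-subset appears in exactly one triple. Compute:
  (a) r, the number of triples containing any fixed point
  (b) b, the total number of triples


An STS(v) is a 2-(v, 3, 1) BIBD: block size k = 3, λ = 1.
Replication: r(k − 1) = λ(v − 1) ⇒ r·2 = 801 − 1 = 800 ⇒ r = 400.
Block count: bk = vr ⇒ b·3 = 801·400 = 320400 ⇒ b = 106800.

r = 400, b = 106800.


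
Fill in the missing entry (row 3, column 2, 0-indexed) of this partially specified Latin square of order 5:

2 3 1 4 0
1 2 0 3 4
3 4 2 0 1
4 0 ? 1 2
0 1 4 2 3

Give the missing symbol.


Row 3 contains symbols [0, 1, 2, 4] — missing [3].
Column 2 contains symbols [0, 1, 2, 4] — missing [3].
The missing symbol must appear in both missing sets; intersection = [3].
Therefore the hidden value is 3.

Missing value = 3.


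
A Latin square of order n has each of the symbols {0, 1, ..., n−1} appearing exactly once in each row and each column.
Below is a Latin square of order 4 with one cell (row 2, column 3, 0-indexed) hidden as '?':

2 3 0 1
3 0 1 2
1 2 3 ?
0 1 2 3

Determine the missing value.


Row 2 contains symbols [1, 2, 3] — missing [0].
Column 3 contains symbols [1, 2, 3] — missing [0].
The missing symbol must appear in both missing sets; intersection = [0].
Therefore the hidden value is 0.

Missing value = 0.


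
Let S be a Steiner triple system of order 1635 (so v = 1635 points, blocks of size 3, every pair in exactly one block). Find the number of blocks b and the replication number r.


An STS(v) is a 2-(v, 3, 1) BIBD: block size k = 3, λ = 1.
Replication: r(k − 1) = λ(v − 1) ⇒ r·2 = 1635 − 1 = 1634 ⇒ r = 817.
Block count: b = v(v − 1)/6 = 1635·1634/6 = 2671590/6 = 445265.
(Check via bk = vr: 445265·3 = 1335795 = 1635·817 = 1335795 ✓.)

r = 817, b = 445265.


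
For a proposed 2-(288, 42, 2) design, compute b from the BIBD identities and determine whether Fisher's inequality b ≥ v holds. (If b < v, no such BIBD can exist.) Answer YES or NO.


r = λ(v − 1)/(k − 1) = 2·287/41 = 14.
b = vr/k = 288·14/42 = 96.
Fisher's inequality: b ≥ v ⇔ 96 ≥ 288? NO.

NO
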